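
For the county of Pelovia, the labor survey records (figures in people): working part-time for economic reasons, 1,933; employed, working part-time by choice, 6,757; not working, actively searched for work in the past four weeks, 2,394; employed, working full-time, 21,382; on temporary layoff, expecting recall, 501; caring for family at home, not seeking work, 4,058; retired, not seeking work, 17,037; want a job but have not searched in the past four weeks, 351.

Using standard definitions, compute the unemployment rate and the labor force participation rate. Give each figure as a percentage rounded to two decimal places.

Employed = 1,933 + 6,757 + 21,382 = 30,072 (anyone who worked, including part-time for economic reasons, counts as employed).
Unemployed = 2,394 + 501 = 2,895 (jobless and actively searching, or on temporary layoff).
Labor force = 30,072 + 2,895 = 32,967.
Not in labor force = 4,058 + 17,037 + 351 = 21,446 (those not working and not actively searching are outside the labor force — including those who want a job but have given up searching).
Civilian working-age population = 32,967 + 21,446 = 54,413.
Unemployment rate = 2,895 / 32,967 = 8.78%.
Labor force participation rate = 32,967 / 54,413 = 60.59%.

Unemployment rate ≈ 8.78%; labor force participation rate ≈ 60.59%.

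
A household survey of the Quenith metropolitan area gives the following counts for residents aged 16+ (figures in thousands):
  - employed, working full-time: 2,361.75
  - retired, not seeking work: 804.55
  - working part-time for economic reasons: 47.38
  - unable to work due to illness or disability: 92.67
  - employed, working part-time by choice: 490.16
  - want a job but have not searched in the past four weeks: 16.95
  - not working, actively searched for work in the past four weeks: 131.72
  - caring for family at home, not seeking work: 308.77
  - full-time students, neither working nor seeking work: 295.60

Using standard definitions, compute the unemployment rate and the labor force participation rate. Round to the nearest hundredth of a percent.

Unemployment rate ≈ 4.35%; labor force participation rate ≈ 66.62%.

Employed = 2,361.75 + 47.38 + 490.16 = 2,899.29 thousand (anyone who worked, including part-time for economic reasons, counts as employed).
Unemployed = 131.72 thousand.
Labor force = 2,899.29 + 131.72 = 3,031.01 thousand.
Not in labor force = 804.55 + 92.67 + 16.95 + 308.77 + 295.60 = 1,518.54 thousand (those not working and not actively searching are outside the labor force — including those who want a job but have given up searching).
Civilian working-age population = 3,031.01 + 1,518.54 = 4,549.55 thousand.
Unemployment rate = 131.72 / 3,031.01 = 4.35%.
Labor force participation rate = 3,031.01 / 4,549.55 = 66.62%.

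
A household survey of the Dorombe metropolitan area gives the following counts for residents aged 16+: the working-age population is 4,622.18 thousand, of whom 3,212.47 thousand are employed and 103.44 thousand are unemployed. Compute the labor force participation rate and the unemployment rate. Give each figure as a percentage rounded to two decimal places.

Labor force participation rate ≈ 71.74%; unemployment rate ≈ 3.12%.

Labor force = employed + unemployed = 3,212.47 + 103.44 = 3,315.91 thousand.
Unemployment rate = 103.44 / 3,315.91 = 3.12%.
Labor force participation rate = 3,315.91 / 4,622.18 = 71.74%.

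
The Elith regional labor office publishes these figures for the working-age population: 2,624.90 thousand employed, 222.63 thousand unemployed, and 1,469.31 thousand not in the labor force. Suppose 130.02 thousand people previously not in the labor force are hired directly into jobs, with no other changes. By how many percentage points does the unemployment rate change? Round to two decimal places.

The unemployment rate changes by −0.34 percentage points.

Initially, labor force = 2,624.90 + 222.63 = 2,847.53 thousand, so u = 222.63/2,847.53 = 7.82%.
After the change, employed and labor force both rise by 130.02; unemployed unchanged → E = 2,754.92, U = 222.63, labor force = 2,977.55 thousand.
New unemployment rate = 222.63 / 2,977.55 = 7.48%.
Change = 7.48% − 7.82% = −0.34 percentage points.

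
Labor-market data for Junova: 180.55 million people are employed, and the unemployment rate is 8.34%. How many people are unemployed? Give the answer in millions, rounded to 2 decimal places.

About 16.43 million are unemployed.

Let U be the number unemployed. The labor force is E + U, and U/(E+U) = 0.0834.
So U = 0.0834 × 180.55 / (1 − 0.0834) = 15.0579 / 0.9166 ≈ 16.43 million.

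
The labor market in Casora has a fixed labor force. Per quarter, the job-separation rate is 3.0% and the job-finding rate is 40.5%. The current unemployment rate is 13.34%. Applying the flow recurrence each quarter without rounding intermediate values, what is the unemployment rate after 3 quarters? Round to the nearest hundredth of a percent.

Unemployment rate after three quarters ≈ 8.06%.

With a fixed labor force, u_{t+1} = u_t + s·(1−u_t) − f·u_t = u_t·(1−s−f) + s.
Here 1−s−f = 0.565 and s = 0.030.
u_1 = 0.133400 × 0.565 + 0.030 = 0.105371.
u_2 = 0.105371 × 0.565 + 0.030 = 0.089535.
u_3 = 0.089535 × 0.565 + 0.030 = 0.080587.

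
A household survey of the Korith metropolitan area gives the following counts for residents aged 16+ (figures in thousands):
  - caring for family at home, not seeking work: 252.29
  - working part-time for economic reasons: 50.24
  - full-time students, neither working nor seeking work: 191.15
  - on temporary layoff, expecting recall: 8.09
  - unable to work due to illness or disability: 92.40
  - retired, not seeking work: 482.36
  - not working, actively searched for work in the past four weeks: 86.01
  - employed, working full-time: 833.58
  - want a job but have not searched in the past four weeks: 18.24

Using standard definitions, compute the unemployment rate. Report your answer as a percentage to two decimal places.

Employed = 50.24 + 833.58 = 883.82 thousand (anyone who worked, including part-time for economic reasons, counts as employed).
Unemployed = 8.09 + 86.01 = 94.10 thousand (jobless and actively searching, or on temporary layoff).
Labor force = 883.82 + 94.10 = 977.92 thousand.
Unemployment rate = 94.10 / 977.92 = 9.62%.

Unemployment rate ≈ 9.62%.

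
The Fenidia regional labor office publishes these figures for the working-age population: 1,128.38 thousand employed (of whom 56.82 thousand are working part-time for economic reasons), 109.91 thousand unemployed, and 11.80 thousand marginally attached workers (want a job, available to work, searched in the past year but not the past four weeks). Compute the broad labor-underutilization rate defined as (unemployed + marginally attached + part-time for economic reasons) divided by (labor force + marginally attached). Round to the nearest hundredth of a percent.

Broad underutilization rate ≈ 14.28%.

Labor force = 1,128.38 + 109.91 = 1,238.29 thousand.
Numerator = 109.91 + 11.80 + 56.82 = 178.53 thousand.
Denominator = 1,238.29 + 11.80 = 1,250.09 thousand.
Broad rate = 178.53 / 1,250.09 = 14.28%.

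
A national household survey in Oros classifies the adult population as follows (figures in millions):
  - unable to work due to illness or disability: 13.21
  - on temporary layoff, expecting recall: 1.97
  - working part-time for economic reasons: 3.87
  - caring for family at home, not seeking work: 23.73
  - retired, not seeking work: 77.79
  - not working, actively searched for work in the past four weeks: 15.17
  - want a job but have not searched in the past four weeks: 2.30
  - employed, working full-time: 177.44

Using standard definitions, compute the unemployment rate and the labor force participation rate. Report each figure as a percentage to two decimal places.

Employed = 3.87 + 177.44 = 181.31 million (anyone who worked, including part-time for economic reasons, counts as employed).
Unemployed = 1.97 + 15.17 = 17.14 million (jobless and actively searching, or on temporary layoff).
Labor force = 181.31 + 17.14 = 198.45 million.
Not in labor force = 13.21 + 23.73 + 77.79 + 2.30 = 117.03 million (those not working and not actively searching are outside the labor force — including those who want a job but have given up searching).
Civilian working-age population = 198.45 + 117.03 = 315.48 million.
Unemployment rate = 17.14 / 198.45 = 8.64%.
Labor force participation rate = 198.45 / 315.48 = 62.90%.

Unemployment rate ≈ 8.64%; labor force participation rate ≈ 62.90%.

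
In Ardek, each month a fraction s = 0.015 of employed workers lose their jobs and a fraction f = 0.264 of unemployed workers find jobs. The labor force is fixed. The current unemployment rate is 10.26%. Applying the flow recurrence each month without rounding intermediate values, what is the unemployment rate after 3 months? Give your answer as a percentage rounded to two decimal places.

Unemployment rate after three months ≈ 7.21%.

With a fixed labor force, u_{t+1} = u_t + s·(1−u_t) − f·u_t = u_t·(1−s−f) + s.
Here 1−s−f = 0.721 and s = 0.015.
u_1 = 0.102600 × 0.721 + 0.015 = 0.088975.
u_2 = 0.088975 × 0.721 + 0.015 = 0.079151.
u_3 = 0.079151 × 0.721 + 0.015 = 0.072068.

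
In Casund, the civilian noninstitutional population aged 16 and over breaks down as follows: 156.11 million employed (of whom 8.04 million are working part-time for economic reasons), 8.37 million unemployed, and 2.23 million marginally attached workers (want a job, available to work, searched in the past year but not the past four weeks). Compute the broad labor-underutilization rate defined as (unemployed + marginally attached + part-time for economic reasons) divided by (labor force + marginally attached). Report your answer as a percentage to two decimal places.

Labor force = 156.11 + 8.37 = 164.48 million.
Numerator = 8.37 + 2.23 + 8.04 = 18.64 million.
Denominator = 164.48 + 2.23 = 166.71 million.
Broad rate = 18.64 / 166.71 = 11.18%.

Broad underutilization rate ≈ 11.18%.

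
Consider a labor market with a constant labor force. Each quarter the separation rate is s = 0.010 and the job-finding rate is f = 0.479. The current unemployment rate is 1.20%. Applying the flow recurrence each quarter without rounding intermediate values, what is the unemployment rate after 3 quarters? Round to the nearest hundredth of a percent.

With a fixed labor force, u_{t+1} = u_t + s·(1−u_t) − f·u_t = u_t·(1−s−f) + s.
Here 1−s−f = 0.511 and s = 0.010.
u_1 = 0.012000 × 0.511 + 0.010 = 0.016132.
u_2 = 0.016132 × 0.511 + 0.010 = 0.018243.
u_3 = 0.018243 × 0.511 + 0.010 = 0.019322.

Unemployment rate after three quarters ≈ 1.93%.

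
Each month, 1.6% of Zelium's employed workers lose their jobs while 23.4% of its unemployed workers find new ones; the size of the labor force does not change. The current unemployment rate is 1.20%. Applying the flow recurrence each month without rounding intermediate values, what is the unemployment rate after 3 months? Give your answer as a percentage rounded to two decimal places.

Unemployment rate after three months ≈ 4.21%.

With a fixed labor force, u_{t+1} = u_t + s·(1−u_t) − f·u_t = u_t·(1−s−f) + s.
Here 1−s−f = 0.750 and s = 0.016.
u_1 = 0.012000 × 0.750 + 0.016 = 0.025000.
u_2 = 0.025000 × 0.750 + 0.016 = 0.034750.
u_3 = 0.034750 × 0.750 + 0.016 = 0.042063.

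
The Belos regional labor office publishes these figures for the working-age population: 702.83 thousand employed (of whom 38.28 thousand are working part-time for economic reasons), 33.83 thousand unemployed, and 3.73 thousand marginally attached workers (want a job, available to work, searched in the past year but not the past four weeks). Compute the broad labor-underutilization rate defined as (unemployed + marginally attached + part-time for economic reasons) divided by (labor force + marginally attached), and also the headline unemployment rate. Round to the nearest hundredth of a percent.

Labor force = 702.83 + 33.83 = 736.66 thousand.
Numerator = 33.83 + 3.73 + 38.28 = 75.84 thousand.
Denominator = 736.66 + 3.73 = 740.39 thousand.
Broad rate = 75.84 / 740.39 = 10.24%.
Headline unemployment rate = 33.83 / 736.66 = 4.59%.

Broad underutilization rate ≈ 10.24%; headline unemployment rate ≈ 4.59%.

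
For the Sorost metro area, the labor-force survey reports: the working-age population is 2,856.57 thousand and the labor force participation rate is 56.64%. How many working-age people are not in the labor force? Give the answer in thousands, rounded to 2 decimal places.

About 1,238.61 thousand are not in the labor force.

Share not in the labor force = 1 − 0.5664 = 0.4336.
Not in labor force = 0.4336 × 2,856.57 ≈ 1,238.61 thousand.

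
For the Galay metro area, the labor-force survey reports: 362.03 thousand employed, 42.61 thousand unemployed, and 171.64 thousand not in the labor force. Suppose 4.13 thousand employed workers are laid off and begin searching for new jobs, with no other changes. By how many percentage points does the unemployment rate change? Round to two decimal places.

Initially, labor force = 362.03 + 42.61 = 404.64 thousand, so u = 42.61/404.64 = 10.53%.
After the change, employed falls and unemployed rises by 4.13; labor force unchanged → E = 357.90, U = 46.74, labor force = 404.64 thousand.
New unemployment rate = 46.74 / 404.64 = 11.55%.
Change = 11.55% − 10.53% = +1.02 percentage points.

The unemployment rate changes by +1.02 percentage points.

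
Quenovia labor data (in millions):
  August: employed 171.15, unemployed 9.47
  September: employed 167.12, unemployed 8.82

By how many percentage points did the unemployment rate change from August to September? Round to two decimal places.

August: labor force = 171.15 + 9.47 = 180.62; u = 9.47/180.62 = 5.24%.
September: labor force = 167.12 + 8.82 = 175.94; u = 8.82/175.94 = 5.01%.
Change = 5.01% − 5.24% = −0.23 pp.

The unemployment rate changed by −0.23 percentage points.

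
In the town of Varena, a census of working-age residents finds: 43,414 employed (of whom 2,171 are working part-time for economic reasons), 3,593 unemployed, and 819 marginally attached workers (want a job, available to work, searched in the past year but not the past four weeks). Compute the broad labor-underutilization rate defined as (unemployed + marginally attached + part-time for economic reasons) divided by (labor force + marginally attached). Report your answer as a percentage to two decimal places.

Labor force = 43,414 + 3,593 = 47,007.
Numerator = 3,593 + 819 + 2,171 = 6,583.
Denominator = 47,007 + 819 = 47,826.
Broad rate = 6,583 / 47,826 = 13.76%.

Broad underutilization rate ≈ 13.76%.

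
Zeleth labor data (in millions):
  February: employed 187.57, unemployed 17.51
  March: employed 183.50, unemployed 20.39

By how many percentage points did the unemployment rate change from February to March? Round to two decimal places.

The unemployment rate changed by +1.46 percentage points.

February: labor force = 187.57 + 17.51 = 205.08; u = 17.51/205.08 = 8.54%.
March: labor force = 183.50 + 20.39 = 203.89; u = 20.39/203.89 = 10.00%.
Change = 10.00% − 8.54% = +1.46 pp.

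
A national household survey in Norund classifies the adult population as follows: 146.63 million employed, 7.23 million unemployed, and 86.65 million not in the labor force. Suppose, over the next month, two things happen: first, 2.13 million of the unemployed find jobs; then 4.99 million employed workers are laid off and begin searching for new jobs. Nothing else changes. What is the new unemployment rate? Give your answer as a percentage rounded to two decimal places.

New unemployment rate ≈ 6.56%.

Initially, labor force = 146.63 + 7.23 = 153.86 million, so u = 7.23/153.86 = 4.70%.
After the first change, unemployed falls and employed rises by 2.13; labor force unchanged → E = 148.76, U = 5.10, labor force = 153.86 million.
After the second change, employed falls and unemployed rises by 4.99; labor force unchanged → E = 143.77, U = 10.09, labor force = 153.86 million.
New unemployment rate = 10.09 / 153.86 = 6.56%.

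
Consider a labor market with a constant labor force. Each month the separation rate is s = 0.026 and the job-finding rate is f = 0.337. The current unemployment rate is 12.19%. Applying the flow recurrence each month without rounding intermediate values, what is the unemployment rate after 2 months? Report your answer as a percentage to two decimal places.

With a fixed labor force, u_{t+1} = u_t + s·(1−u_t) − f·u_t = u_t·(1−s−f) + s.
Here 1−s−f = 0.637 and s = 0.026.
u_1 = 0.121900 × 0.637 + 0.026 = 0.103650.
u_2 = 0.103650 × 0.637 + 0.026 = 0.092025.

Unemployment rate after two months ≈ 9.20%.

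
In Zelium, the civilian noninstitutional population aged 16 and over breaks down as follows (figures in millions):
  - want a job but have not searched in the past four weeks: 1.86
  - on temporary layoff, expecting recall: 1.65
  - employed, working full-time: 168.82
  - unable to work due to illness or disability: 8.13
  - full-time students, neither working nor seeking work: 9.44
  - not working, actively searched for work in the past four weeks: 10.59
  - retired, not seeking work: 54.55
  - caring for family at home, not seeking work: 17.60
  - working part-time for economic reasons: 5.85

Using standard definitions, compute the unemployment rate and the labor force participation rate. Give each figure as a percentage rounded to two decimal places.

Unemployment rate ≈ 6.55%; labor force participation rate ≈ 67.12%.

Employed = 168.82 + 5.85 = 174.67 million (anyone who worked, including part-time for economic reasons, counts as employed).
Unemployed = 1.65 + 10.59 = 12.24 million (jobless and actively searching, or on temporary layoff).
Labor force = 174.67 + 12.24 = 186.91 million.
Not in labor force = 1.86 + 8.13 + 9.44 + 54.55 + 17.60 = 91.58 million (those not working and not actively searching are outside the labor force — including those who want a job but have given up searching).
Civilian working-age population = 186.91 + 91.58 = 278.49 million.
Unemployment rate = 12.24 / 186.91 = 6.55%.
Labor force participation rate = 186.91 / 278.49 = 67.12%.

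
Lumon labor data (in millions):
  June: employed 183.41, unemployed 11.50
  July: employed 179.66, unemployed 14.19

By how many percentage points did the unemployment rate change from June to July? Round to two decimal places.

June: labor force = 183.41 + 11.50 = 194.91; u = 11.50/194.91 = 5.90%.
July: labor force = 179.66 + 14.19 = 193.85; u = 14.19/193.85 = 7.32%.
Change = 7.32% − 5.90% = +1.42 pp.

The unemployment rate changed by +1.42 percentage points.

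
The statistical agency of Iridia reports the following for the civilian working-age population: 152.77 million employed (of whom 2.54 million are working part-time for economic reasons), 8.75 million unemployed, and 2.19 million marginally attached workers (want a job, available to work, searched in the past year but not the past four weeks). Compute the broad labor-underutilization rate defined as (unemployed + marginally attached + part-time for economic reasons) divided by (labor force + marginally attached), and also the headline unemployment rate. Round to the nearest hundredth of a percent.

Labor force = 152.77 + 8.75 = 161.52 million.
Numerator = 8.75 + 2.19 + 2.54 = 13.48 million.
Denominator = 161.52 + 2.19 = 163.71 million.
Broad rate = 13.48 / 163.71 = 8.23%.
Headline unemployment rate = 8.75 / 161.52 = 5.42%.

Broad underutilization rate ≈ 8.23%; headline unemployment rate ≈ 5.42%.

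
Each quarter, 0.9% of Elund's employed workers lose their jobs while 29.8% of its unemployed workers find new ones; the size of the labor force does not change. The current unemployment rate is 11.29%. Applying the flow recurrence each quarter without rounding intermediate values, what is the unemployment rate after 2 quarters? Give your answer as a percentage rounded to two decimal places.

Unemployment rate after two quarters ≈ 6.95%.

With a fixed labor force, u_{t+1} = u_t + s·(1−u_t) − f·u_t = u_t·(1−s−f) + s.
Here 1−s−f = 0.693 and s = 0.009.
u_1 = 0.112900 × 0.693 + 0.009 = 0.087240.
u_2 = 0.087240 × 0.693 + 0.009 = 0.069457.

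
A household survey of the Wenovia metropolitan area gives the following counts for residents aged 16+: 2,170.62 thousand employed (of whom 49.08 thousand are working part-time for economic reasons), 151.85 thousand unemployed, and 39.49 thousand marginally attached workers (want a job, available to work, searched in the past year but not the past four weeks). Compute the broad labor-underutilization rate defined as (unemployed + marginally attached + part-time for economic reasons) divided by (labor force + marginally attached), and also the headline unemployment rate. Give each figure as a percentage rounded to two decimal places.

Labor force = 2,170.62 + 151.85 = 2,322.47 thousand.
Numerator = 151.85 + 39.49 + 49.08 = 240.42 thousand.
Denominator = 2,322.47 + 39.49 = 2,361.96 thousand.
Broad rate = 240.42 / 2,361.96 = 10.18%.
Headline unemployment rate = 151.85 / 2,322.47 = 6.54%.

Broad underutilization rate ≈ 10.18%; headline unemployment rate ≈ 6.54%.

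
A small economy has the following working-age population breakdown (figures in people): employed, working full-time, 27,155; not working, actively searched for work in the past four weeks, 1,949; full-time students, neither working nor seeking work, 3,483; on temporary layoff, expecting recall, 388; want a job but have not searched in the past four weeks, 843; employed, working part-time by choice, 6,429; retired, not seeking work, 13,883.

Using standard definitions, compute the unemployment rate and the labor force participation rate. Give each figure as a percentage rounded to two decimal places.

Employed = 27,155 + 6,429 = 33,584.
Unemployed = 1,949 + 388 = 2,337 (jobless and actively searching, or on temporary layoff).
Labor force = 33,584 + 2,337 = 35,921.
Not in labor force = 3,483 + 843 + 13,883 = 18,209 (those not working and not actively searching are outside the labor force — including those who want a job but have given up searching).
Civilian working-age population = 35,921 + 18,209 = 54,130.
Unemployment rate = 2,337 / 35,921 = 6.51%.
Labor force participation rate = 35,921 / 54,130 = 66.36%.

Unemployment rate ≈ 6.51%; labor force participation rate ≈ 66.36%.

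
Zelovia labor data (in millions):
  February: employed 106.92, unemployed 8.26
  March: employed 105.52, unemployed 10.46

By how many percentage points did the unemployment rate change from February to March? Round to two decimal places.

The unemployment rate changed by +1.85 percentage points.

February: labor force = 106.92 + 8.26 = 115.18; u = 8.26/115.18 = 7.17%.
March: labor force = 105.52 + 10.46 = 115.98; u = 10.46/115.98 = 9.02%.
Change = 9.02% − 7.17% = +1.85 pp.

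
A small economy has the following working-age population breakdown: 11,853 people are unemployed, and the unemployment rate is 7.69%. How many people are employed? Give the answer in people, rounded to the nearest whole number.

Labor force = U / u = 11,853 / 0.0769 ≈ 154,135.
Employed = labor force − unemployed = 154,135 − 11,853 = 142,282.

About 142,282 are employed.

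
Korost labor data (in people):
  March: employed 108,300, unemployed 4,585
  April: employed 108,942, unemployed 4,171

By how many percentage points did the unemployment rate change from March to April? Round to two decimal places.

March: labor force = 108,300 + 4,585 = 112,885; u = 4,585/112,885 = 4.06%.
April: labor force = 108,942 + 4,171 = 113,113; u = 4,171/113,113 = 3.69%.
Change = 3.69% − 4.06% = −0.37 pp.

The unemployment rate changed by −0.37 percentage points.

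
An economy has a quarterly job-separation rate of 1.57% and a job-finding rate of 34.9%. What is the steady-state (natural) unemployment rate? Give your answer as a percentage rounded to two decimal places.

Steady-state unemployment rate ≈ 4.30%.

At steady state the flows balance: s·E = f·U, so U/(E+U) = s/(s+f).
u* = 1.57 / (1.57 + 34.9) = 1.57 / 36.47 = 4.30%.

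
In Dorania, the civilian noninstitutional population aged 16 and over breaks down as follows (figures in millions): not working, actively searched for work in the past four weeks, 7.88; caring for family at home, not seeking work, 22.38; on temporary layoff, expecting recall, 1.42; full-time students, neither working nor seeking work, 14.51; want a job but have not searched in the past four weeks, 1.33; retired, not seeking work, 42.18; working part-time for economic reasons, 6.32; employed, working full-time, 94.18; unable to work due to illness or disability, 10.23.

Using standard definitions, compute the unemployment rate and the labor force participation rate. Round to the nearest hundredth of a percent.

Employed = 6.32 + 94.18 = 100.50 million (anyone who worked, including part-time for economic reasons, counts as employed).
Unemployed = 7.88 + 1.42 = 9.30 million (jobless and actively searching, or on temporary layoff).
Labor force = 100.50 + 9.30 = 109.80 million.
Not in labor force = 22.38 + 14.51 + 1.33 + 42.18 + 10.23 = 90.63 million (those not working and not actively searching are outside the labor force — including those who want a job but have given up searching).
Civilian working-age population = 109.80 + 90.63 = 200.43 million.
Unemployment rate = 9.30 / 109.80 = 8.47%.
Labor force participation rate = 109.80 / 200.43 = 54.78%.

Unemployment rate ≈ 8.47%; labor force participation rate ≈ 54.78%.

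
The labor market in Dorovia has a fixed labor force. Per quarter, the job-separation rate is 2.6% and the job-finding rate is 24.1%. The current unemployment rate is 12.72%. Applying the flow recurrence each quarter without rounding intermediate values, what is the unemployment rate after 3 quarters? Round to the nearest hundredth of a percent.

Unemployment rate after three quarters ≈ 10.91%.

With a fixed labor force, u_{t+1} = u_t + s·(1−u_t) − f·u_t = u_t·(1−s−f) + s.
Here 1−s−f = 0.733 and s = 0.026.
u_1 = 0.127200 × 0.733 + 0.026 = 0.119238.
u_2 = 0.119238 × 0.733 + 0.026 = 0.113401.
u_3 = 0.113401 × 0.733 + 0.026 = 0.109123.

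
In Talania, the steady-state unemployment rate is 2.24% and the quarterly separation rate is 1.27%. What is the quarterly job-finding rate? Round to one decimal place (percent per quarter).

Job-finding rate ≈ 55.4% per quarter.

From u* = s/(s+f): f = s·(1−u)/u.
f = 1.27 × (1 − 0.0224) / 0.0224 = 1.2416 / 0.0224 ≈ 55.4% per quarter.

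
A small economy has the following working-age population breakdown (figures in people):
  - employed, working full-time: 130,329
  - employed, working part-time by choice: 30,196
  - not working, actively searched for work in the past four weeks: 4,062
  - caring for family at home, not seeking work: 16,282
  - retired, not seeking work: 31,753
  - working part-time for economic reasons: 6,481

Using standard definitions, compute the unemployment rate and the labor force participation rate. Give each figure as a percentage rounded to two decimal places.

Employed = 130,329 + 30,196 + 6,481 = 167,006 (anyone who worked, including part-time for economic reasons, counts as employed).
Unemployed = 4,062.
Labor force = 167,006 + 4,062 = 171,068.
Not in labor force = 16,282 + 31,753 = 48,035 (those not working and not actively searching are outside the labor force).
Civilian working-age population = 171,068 + 48,035 = 219,103.
Unemployment rate = 4,062 / 171,068 = 2.37%.
Labor force participation rate = 171,068 / 219,103 = 78.08%.

Unemployment rate ≈ 2.37%; labor force participation rate ≈ 78.08%.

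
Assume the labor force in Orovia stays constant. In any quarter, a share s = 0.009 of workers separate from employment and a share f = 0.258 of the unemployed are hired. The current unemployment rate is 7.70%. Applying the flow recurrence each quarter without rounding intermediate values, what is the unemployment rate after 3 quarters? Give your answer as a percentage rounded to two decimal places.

With a fixed labor force, u_{t+1} = u_t + s·(1−u_t) − f·u_t = u_t·(1−s−f) + s.
Here 1−s−f = 0.733 and s = 0.009.
u_1 = 0.077000 × 0.733 + 0.009 = 0.065441.
u_2 = 0.065441 × 0.733 + 0.009 = 0.056968.
u_3 = 0.056968 × 0.733 + 0.009 = 0.050758.

Unemployment rate after three quarters ≈ 5.08%.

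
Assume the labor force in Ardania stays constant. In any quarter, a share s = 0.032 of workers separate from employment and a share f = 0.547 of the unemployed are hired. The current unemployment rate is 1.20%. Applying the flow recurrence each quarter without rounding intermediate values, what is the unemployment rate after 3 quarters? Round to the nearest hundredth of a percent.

Unemployment rate after three quarters ≈ 5.20%.

With a fixed labor force, u_{t+1} = u_t + s·(1−u_t) − f·u_t = u_t·(1−s−f) + s.
Here 1−s−f = 0.421 and s = 0.032.
u_1 = 0.012000 × 0.421 + 0.032 = 0.037052.
u_2 = 0.037052 × 0.421 + 0.032 = 0.047599.
u_3 = 0.047599 × 0.421 + 0.032 = 0.052039.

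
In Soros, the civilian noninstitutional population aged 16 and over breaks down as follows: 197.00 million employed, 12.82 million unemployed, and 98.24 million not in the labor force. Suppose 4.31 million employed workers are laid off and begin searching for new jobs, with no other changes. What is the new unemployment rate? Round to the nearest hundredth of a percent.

New unemployment rate ≈ 8.16%.

Initially, labor force = 197.00 + 12.82 = 209.82 million, so u = 12.82/209.82 = 6.11%.
After the change, employed falls and unemployed rises by 4.31; labor force unchanged → E = 192.69, U = 17.13, labor force = 209.82 million.
New unemployment rate = 17.13 / 209.82 = 8.16%.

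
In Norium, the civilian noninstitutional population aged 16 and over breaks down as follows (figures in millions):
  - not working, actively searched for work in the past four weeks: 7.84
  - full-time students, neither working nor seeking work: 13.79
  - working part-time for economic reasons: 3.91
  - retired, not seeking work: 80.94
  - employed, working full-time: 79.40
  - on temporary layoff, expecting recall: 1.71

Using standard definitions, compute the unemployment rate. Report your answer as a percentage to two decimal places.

Employed = 3.91 + 79.40 = 83.31 million (anyone who worked, including part-time for economic reasons, counts as employed).
Unemployed = 7.84 + 1.71 = 9.55 million (jobless and actively searching, or on temporary layoff).
Labor force = 83.31 + 9.55 = 92.86 million.
Unemployment rate = 9.55 / 92.86 = 10.28%.

Unemployment rate ≈ 10.28%.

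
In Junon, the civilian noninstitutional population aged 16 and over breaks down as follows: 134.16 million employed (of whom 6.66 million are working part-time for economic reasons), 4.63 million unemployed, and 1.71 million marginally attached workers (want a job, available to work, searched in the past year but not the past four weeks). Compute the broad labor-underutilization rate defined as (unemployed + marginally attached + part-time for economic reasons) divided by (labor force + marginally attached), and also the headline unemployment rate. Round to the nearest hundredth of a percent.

Labor force = 134.16 + 4.63 = 138.79 million.
Numerator = 4.63 + 1.71 + 6.66 = 13.00 million.
Denominator = 138.79 + 1.71 = 140.50 million.
Broad rate = 13.00 / 140.50 = 9.25%.
Headline unemployment rate = 4.63 / 138.79 = 3.34%.

Broad underutilization rate ≈ 9.25%; headline unemployment rate ≈ 3.34%.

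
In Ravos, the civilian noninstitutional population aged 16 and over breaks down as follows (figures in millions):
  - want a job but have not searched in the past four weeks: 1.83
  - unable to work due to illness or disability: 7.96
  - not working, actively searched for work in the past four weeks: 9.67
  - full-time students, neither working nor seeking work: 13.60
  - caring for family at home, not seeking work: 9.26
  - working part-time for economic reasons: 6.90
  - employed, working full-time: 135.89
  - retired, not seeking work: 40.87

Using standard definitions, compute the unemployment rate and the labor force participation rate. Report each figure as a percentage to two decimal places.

Unemployment rate ≈ 6.34%; labor force participation rate ≈ 67.47%.

Employed = 6.90 + 135.89 = 142.79 million (anyone who worked, including part-time for economic reasons, counts as employed).
Unemployed = 9.67 million.
Labor force = 142.79 + 9.67 = 152.46 million.
Not in labor force = 1.83 + 7.96 + 13.60 + 9.26 + 40.87 = 73.52 million (those not working and not actively searching are outside the labor force — including those who want a job but have given up searching).
Civilian working-age population = 152.46 + 73.52 = 225.98 million.
Unemployment rate = 9.67 / 152.46 = 6.34%.
Labor force participation rate = 152.46 / 225.98 = 67.47%.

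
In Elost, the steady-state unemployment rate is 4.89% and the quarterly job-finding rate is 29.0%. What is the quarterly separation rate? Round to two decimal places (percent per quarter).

From u* = s/(s+f): s = u·f/(1−u).
s = 0.0489 × 29.0 / (1 − 0.0489) = 1.4181 / 0.9511 ≈ 1.49% per quarter.

Separation rate ≈ 1.49% per quarter.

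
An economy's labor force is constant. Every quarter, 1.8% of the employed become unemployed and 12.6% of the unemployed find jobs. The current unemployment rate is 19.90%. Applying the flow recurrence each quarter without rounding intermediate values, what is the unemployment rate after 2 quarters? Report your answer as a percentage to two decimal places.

With a fixed labor force, u_{t+1} = u_t + s·(1−u_t) − f·u_t = u_t·(1−s−f) + s.
Here 1−s−f = 0.856 and s = 0.018.
u_1 = 0.199000 × 0.856 + 0.018 = 0.188344.
u_2 = 0.188344 × 0.856 + 0.018 = 0.179222.

Unemployment rate after two quarters ≈ 17.92%.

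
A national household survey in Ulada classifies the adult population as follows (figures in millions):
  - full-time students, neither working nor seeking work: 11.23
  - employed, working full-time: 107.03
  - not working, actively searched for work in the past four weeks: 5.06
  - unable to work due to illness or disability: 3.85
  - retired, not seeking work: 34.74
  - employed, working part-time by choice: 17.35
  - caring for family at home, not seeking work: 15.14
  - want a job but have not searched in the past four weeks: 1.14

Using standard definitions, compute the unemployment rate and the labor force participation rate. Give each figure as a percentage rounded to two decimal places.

Employed = 107.03 + 17.35 = 124.38 million.
Unemployed = 5.06 million.
Labor force = 124.38 + 5.06 = 129.44 million.
Not in labor force = 11.23 + 3.85 + 34.74 + 15.14 + 1.14 = 66.10 million (those not working and not actively searching are outside the labor force — including those who want a job but have given up searching).
Civilian working-age population = 129.44 + 66.10 = 195.54 million.
Unemployment rate = 5.06 / 129.44 = 3.91%.
Labor force participation rate = 129.44 / 195.54 = 66.20%.

Unemployment rate ≈ 3.91%; labor force participation rate ≈ 66.20%.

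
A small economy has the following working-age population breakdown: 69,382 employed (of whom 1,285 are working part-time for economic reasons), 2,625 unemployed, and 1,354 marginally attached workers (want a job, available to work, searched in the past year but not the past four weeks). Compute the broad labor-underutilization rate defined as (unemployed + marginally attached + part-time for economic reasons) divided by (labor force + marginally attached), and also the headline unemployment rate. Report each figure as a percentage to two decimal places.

Broad underutilization rate ≈ 7.18%; headline unemployment rate ≈ 3.65%.

Labor force = 69,382 + 2,625 = 72,007.
Numerator = 2,625 + 1,354 + 1,285 = 5,264.
Denominator = 72,007 + 1,354 = 73,361.
Broad rate = 5,264 / 73,361 = 7.18%.
Headline unemployment rate = 2,625 / 72,007 = 3.65%.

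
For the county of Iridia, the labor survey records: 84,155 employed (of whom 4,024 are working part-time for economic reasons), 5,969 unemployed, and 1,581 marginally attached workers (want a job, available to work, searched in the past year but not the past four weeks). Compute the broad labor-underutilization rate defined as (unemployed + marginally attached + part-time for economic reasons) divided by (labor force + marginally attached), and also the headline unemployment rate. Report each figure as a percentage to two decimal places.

Labor force = 84,155 + 5,969 = 90,124.
Numerator = 5,969 + 1,581 + 4,024 = 11,574.
Denominator = 90,124 + 1,581 = 91,705.
Broad rate = 11,574 / 91,705 = 12.62%.
Headline unemployment rate = 5,969 / 90,124 = 6.62%.

Broad underutilization rate ≈ 12.62%; headline unemployment rate ≈ 6.62%.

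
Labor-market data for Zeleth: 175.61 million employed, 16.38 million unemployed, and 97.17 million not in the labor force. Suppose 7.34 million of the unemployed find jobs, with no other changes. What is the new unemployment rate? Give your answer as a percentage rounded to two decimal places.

Initially, labor force = 175.61 + 16.38 = 191.99 million, so u = 16.38/191.99 = 8.53%.
After the change, unemployed falls and employed rises by 7.34; labor force unchanged → E = 182.95, U = 9.04, labor force = 191.99 million.
New unemployment rate = 9.04 / 191.99 = 4.71%.

New unemployment rate ≈ 4.71%.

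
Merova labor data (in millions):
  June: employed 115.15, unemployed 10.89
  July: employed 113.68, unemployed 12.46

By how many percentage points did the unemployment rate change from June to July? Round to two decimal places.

June: labor force = 115.15 + 10.89 = 126.04; u = 10.89/126.04 = 8.64%.
July: labor force = 113.68 + 12.46 = 126.14; u = 12.46/126.14 = 9.88%.
Change = 9.88% − 8.64% = +1.24 pp.

The unemployment rate changed by +1.24 percentage points.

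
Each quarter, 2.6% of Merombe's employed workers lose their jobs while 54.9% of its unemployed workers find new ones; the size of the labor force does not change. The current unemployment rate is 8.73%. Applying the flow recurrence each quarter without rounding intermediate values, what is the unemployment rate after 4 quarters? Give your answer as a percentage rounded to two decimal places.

With a fixed labor force, u_{t+1} = u_t + s·(1−u_t) − f·u_t = u_t·(1−s−f) + s.
Here 1−s−f = 0.425 and s = 0.026.
u_1 = 0.087300 × 0.425 + 0.026 = 0.063103.
u_2 = 0.063103 × 0.425 + 0.026 = 0.052819.
u_3 = 0.052819 × 0.425 + 0.026 = 0.048448.
u_4 = 0.048448 × 0.425 + 0.026 = 0.046590.

Unemployment rate after four quarters ≈ 4.66%.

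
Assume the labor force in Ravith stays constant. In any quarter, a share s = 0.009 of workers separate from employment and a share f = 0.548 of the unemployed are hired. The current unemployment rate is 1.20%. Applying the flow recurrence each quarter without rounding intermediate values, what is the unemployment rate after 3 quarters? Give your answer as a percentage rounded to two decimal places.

With a fixed labor force, u_{t+1} = u_t + s·(1−u_t) − f·u_t = u_t·(1−s−f) + s.
Here 1−s−f = 0.443 and s = 0.009.
u_1 = 0.012000 × 0.443 + 0.009 = 0.014316.
u_2 = 0.014316 × 0.443 + 0.009 = 0.015342.
u_3 = 0.015342 × 0.443 + 0.009 = 0.015797.

Unemployment rate after three quarters ≈ 1.58%.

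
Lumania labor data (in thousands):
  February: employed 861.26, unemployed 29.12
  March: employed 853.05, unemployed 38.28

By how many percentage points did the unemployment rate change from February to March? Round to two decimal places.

The unemployment rate changed by +1.02 percentage points.

February: labor force = 861.26 + 29.12 = 890.38; u = 29.12/890.38 = 3.27%.
March: labor force = 853.05 + 38.28 = 891.33; u = 38.28/891.33 = 4.29%.
Change = 4.29% − 3.27% = +1.02 pp.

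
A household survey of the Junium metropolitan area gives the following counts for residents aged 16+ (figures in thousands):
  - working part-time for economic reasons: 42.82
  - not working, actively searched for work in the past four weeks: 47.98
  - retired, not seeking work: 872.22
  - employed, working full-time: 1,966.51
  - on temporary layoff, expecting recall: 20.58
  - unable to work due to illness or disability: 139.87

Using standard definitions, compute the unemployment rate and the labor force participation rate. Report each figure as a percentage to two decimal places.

Unemployment rate ≈ 3.30%; labor force participation rate ≈ 67.25%.

Employed = 42.82 + 1,966.51 = 2,009.33 thousand (anyone who worked, including part-time for economic reasons, counts as employed).
Unemployed = 47.98 + 20.58 = 68.56 thousand (jobless and actively searching, or on temporary layoff).
Labor force = 2,009.33 + 68.56 = 2,077.89 thousand.
Not in labor force = 872.22 + 139.87 = 1,012.09 thousand (those not working and not actively searching are outside the labor force).
Civilian working-age population = 2,077.89 + 1,012.09 = 3,089.98 thousand.
Unemployment rate = 68.56 / 2,077.89 = 3.30%.
Labor force participation rate = 2,077.89 / 3,089.98 = 67.25%.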